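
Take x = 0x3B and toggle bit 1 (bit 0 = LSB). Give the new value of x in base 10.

57

x = 0000111011
bit 1 is currently 1; toggle it via x ^ (1 << 1) = x ^ 2
→ 0000111001 = 57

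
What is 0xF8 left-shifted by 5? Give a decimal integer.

7936

0xF8 = 0000011111000
shift left by 5 → 1111100000000 = 7936
(equivalently, 248 × 2^5 = 248 × 32)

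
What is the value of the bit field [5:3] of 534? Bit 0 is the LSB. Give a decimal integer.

2

v = 1000010110
Shift right by 3: 1000010
Mask low 3 bits: 010 = 2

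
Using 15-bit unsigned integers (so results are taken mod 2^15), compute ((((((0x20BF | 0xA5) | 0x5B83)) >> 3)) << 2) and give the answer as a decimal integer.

0x20BF = 010000010111111
0xA5 = 000000010100101
→ | → 010000010111111 = 8383
0x5B83 = 101101110000011
→ | → 111101110111111 = 31679
→ >> 3 → 000111101110111 = 3959
→ << 2 (mod 2^15) → 011110111011100 = 15836

15836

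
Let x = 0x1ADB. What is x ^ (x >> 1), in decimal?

x = 1101011011011 = 6875
x>>1 = 0110101101101
XOR  = 1011110110110 = 6070
(x ^ (x >> 1) gives the standard binary-reflected Gray code of x.)

6070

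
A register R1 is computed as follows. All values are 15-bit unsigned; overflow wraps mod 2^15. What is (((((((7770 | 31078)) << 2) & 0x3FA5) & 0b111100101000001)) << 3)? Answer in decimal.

7770 = 001111001011010
31078 = 111100101100110
→ | → 111111101111110 = 32638
→ << 2 (mod 2^15) → 111110111111000 = 32248
0x3FA5 = 011111110100101
→ & → 011110110100000 = 15776
0b111100101000001 = 111100101000001
→ & → 011100100000000 = 14592
→ << 3 (mod 2^15) → 100100000000000 = 18432

18432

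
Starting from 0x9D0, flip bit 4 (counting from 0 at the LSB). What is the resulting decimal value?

2496

x = 100111010000
bit 4 is currently 1; toggle it via x ^ (1 << 4) = x ^ 16
→ 100111000000 = 2496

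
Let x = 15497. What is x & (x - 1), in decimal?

15496

x = 11110010001001 = 15497
x - 1 = 11110010001000
AND   = 11110010001000 = 15496
(x & (x - 1) clears the lowest set bit of x.)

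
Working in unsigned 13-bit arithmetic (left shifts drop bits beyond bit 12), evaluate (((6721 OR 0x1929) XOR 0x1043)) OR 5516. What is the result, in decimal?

8110

6721 = 1101001000001
0x1929 = 1100100101001
→ OR → 1101101101001 = 7017
0x1043 = 1000001000011
→ XOR → 0101100101010 = 2858
5516 = 1010110001100
→ OR → 1111110101110 = 8110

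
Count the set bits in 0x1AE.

6

0x1AE = 110101110
Count the 1s: 1 + 1 + 1 + 1 + 1 + 1 = 6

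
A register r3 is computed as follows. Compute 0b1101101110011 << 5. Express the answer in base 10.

224864

x = 000001101101110011
shift left by 5 → 110110111001100000 = 224864
(equivalently, 7027 × 2^5 = 7027 × 32)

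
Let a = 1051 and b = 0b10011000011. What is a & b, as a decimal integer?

1051 = 10000011011
b = 10011000011
AND → 10000000011 = 1027

1027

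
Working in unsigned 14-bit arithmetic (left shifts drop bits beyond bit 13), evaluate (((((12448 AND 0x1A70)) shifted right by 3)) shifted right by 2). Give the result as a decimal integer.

12448 = 11000010100000
0x1A70 = 01101001110000
→ AND → 01000000100000 = 4128
→ shifted right by 3 → 00001000000100 = 516
→ shifted right by 2 → 00000010000001 = 129

129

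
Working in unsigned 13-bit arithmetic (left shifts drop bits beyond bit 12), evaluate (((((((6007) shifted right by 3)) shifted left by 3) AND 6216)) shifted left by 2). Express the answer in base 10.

6007 = 1011101110111
→ shifted right by 3 → 0001011101110 = 750
→ shifted left by 3 (mod 2^13) → 1011101110000 = 6000
6216 = 1100001001000
→ AND → 1000001000000 = 4160
→ shifted left by 2 (mod 2^13) → 0000100000000 = 256

256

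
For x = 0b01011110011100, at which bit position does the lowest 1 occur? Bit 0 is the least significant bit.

0b01011110011100 = 1011110011100
Trailing zeros: 2, so the lowest set bit is bit 2 (value 4).

2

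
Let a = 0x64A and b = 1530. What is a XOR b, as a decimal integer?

944

0x64A = 11001001010
1530 = 10111111010
XOR → 01110110000 = 944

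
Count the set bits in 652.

4

652 = 1010001100
Count the 1s: 1 + 1 + 1 + 1 = 4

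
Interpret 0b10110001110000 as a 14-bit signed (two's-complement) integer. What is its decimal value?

-5008

pattern = 10110001110000 (MSB is 1 ⇒ negative)
Invert: 01001110001111, add 1 → 01001110010000 = 5008, so the value is -5008.
(Equivalently: 11376 - 2^14 = 11376 - 16384 = -5008.)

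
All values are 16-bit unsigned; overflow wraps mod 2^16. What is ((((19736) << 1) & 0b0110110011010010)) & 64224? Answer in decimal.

19736 = 0100110100011000
→ << 1 (mod 2^16) → 1001101000110000 = 39472
0b0110110011010010 = 0110110011010010
→ & → 0000100000010000 = 2064
64224 = 1111101011100000
→ & → 0000100000000000 = 2048

2048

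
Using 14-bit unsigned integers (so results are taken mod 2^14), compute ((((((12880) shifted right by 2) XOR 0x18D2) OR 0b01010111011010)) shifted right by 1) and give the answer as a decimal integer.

2799

12880 = 11001001010000
→ shifted right by 2 → 00110010010100 = 3220
0x18D2 = 01100011010010
→ XOR → 01010001000110 = 5190
0b01010111011010 = 01010111011010
→ OR → 01010111011110 = 5598
→ shifted right by 1 → 00101011101111 = 2799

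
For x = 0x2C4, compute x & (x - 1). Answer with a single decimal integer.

x = 1011000100 = 708
x - 1 = 1011000011
AND   = 1011000000 = 704
(x & (x - 1) clears the lowest set bit of x.)

704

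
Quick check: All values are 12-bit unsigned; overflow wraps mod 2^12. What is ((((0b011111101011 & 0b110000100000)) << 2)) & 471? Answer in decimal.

128

0b011111101011 = 011111101011
0b110000100000 = 110000100000
→ & → 010000100000 = 1056
→ << 2 (mod 2^12) → 000010000000 = 128
471 = 000111010111
→ & → 000010000000 = 128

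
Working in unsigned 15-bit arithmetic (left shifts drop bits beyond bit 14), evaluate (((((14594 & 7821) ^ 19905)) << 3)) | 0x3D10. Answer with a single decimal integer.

14594 = 011100100000010
7821 = 001111010001101
→ & → 001100000000000 = 6144
19905 = 100110111000001
→ ^ → 101010111000001 = 21953
→ << 3 (mod 2^15) → 010111000001000 = 11784
0x3D10 = 011110100010000
→ | → 011111100011000 = 16152

16152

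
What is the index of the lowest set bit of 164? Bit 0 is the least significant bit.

2

164 = 10100100
Trailing zeros: 2, so the lowest set bit is bit 2 (value 4).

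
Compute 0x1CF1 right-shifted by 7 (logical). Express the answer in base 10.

57

0x1CF1 = 1110011110001
shift right by 7 → 0000000111001 = 57
(equivalently, floor(7409 / 128))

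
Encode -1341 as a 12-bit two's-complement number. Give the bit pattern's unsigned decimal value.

1341 in 12 bits: 010100111101
Invert: 101011000010
Add 1:  101011000011 = 2755
(Check: 2^12 - 1341 = 4096 - 1341 = 2755.)

2755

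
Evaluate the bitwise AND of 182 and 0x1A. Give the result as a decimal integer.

182 = 10110110
0x1A = 00011010
AND → 00010010 = 18

18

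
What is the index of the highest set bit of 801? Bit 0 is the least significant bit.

801 = 1100100001
The topmost 1 is at position 9 (since 2^9 = 512 ≤ 801 < 1024).

9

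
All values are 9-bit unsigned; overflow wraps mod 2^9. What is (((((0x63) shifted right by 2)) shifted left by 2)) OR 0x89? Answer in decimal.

0x63 = 001100011
→ shifted right by 2 → 000011000 = 24
→ shifted left by 2 (mod 2^9) → 001100000 = 96
0x89 = 010001001
→ OR → 011101001 = 233

233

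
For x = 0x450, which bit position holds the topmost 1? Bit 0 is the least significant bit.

0x450 = 10001010000
The topmost 1 is at position 10 (since 2^10 = 1024 ≤ 1104 < 2048).

10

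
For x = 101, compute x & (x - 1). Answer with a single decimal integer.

x = 1100101 = 101
x - 1 = 1100100
AND   = 1100100 = 100
(x & (x - 1) clears the lowest set bit of x.)

100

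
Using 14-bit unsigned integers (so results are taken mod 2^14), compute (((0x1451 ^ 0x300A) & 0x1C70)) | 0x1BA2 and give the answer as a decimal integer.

0x1451 = 01010001010001
0x300A = 11000000001010
→ ^ → 10010001011011 = 9307
0x1C70 = 01110001110000
→ & → 00010001010000 = 1104
0x1BA2 = 01101110100010
→ | → 01111111110010 = 8178

8178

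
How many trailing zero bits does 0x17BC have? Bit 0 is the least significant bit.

2

0x17BC = 1011110111100
Trailing zeros: 2, so the lowest set bit is bit 2 (value 4).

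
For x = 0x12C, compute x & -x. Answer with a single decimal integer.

4

x = 100101100 = 300
-x (two's complement) = …011010100
AND   = 000000100 = 4
(x & -x isolates the lowest set bit of x.)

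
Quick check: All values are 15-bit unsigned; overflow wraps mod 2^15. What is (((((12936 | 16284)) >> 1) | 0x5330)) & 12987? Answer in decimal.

12936 = 011001010001000
16284 = 011111110011100
→ | → 011111110011100 = 16284
→ >> 1 → 001111111001110 = 8142
0x5330 = 101001100110000
→ | → 101111111111110 = 24574
12987 = 011001010111011
→ & → 001001010111010 = 4794

4794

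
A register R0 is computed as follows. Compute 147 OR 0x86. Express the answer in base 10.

151

147 = 10010011
0x86 = 10000110
 OR → 10010111 = 151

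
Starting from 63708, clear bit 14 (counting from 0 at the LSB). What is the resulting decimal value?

47324

x = 1111100011011100
bit 14 is currently 1; clear it via x & ~(1 << 14) = x & ~16384
→ 1011100011011100 = 47324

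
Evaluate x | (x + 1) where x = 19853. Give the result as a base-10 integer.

19855

x = 100110110001101 = 19853
x + 1 = 100110110001110
OR    = 100110110001111 = 19855
(x | (x + 1) sets the lowest cleared bit.)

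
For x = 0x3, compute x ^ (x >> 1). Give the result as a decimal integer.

x = 11 = 3
x>>1 = 01
XOR  = 10 = 2
(x ^ (x >> 1) gives the standard binary-reflected Gray code of x.)

2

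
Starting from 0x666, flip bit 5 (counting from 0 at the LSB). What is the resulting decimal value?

1606

x = 011001100110
bit 5 is currently 1; toggle it via x ^ (1 << 5) = x ^ 32
→ 011001000110 = 1606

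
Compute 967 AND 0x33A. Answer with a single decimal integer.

967 = 1111000111
0x33A = 1100111010
AND → 1100000010 = 770

770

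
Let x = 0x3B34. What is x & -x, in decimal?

x = 11101100110100 = 15156
-x (two's complement) = …00010011001100
AND   = 00000000000100 = 4
(x & -x isolates the lowest set bit of x.)

4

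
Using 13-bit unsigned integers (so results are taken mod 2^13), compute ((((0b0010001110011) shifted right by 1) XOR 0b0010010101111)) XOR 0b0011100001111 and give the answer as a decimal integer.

409

0b0010001110011 = 0010001110011
→ shifted right by 1 → 0001000111001 = 569
0b0010010101111 = 0010010101111
→ XOR → 0011010010110 = 1686
0b0011100001111 = 0011100001111
→ XOR → 0000110011001 = 409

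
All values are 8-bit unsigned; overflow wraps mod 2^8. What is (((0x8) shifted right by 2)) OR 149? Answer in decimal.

0x8 = 00001000
→ shifted right by 2 → 00000010 = 2
149 = 10010101
→ OR → 10010111 = 151

151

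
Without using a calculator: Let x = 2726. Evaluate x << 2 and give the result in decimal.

10904

2726 = 00101010100110
shift left by 2 → 10101010011000 = 10904
(equivalently, 2726 × 2^2 = 2726 × 4)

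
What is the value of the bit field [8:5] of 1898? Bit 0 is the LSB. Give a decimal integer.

11

v = 011101101010
Shift right by 5: 0111011
Mask low 4 bits: 1011 = 11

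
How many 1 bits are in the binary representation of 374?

374 = 101110110
Count the 1s: 1 + 1 + 1 + 1 + 1 + 1 = 6

6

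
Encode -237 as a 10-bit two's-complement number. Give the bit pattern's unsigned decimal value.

237 in 10 bits: 0011101101
Invert: 1100010010
Add 1:  1100010011 = 787
(Check: 2^10 - 237 = 1024 - 237 = 787.)

787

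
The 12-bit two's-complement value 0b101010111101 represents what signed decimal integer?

-1347

pattern = 101010111101 (MSB is 1 ⇒ negative)
Invert: 010101000010, add 1 → 010101000011 = 1347, so the value is -1347.
(Equivalently: 2749 - 2^12 = 2749 - 4096 = -1347.)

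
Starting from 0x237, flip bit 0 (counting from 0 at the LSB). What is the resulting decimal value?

x = 1000110111
bit 0 is currently 1; toggle it via x ^ (1 << 0) = x ^ 1
→ 1000110110 = 566

566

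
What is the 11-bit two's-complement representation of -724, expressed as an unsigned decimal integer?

724 in 11 bits: 01011010100
Invert: 10100101011
Add 1:  10100101100 = 1324
(Check: 2^11 - 724 = 2048 - 724 = 1324.)

1324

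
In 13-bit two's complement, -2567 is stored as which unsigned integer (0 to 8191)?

5625

2567 in 13 bits: 0101000000111
Invert: 1010111111000
Add 1:  1010111111001 = 5625
(Check: 2^13 - 2567 = 8192 - 2567 = 5625.)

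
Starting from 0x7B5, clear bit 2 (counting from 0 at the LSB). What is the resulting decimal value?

x = 011110110101
bit 2 is currently 1; clear it via x & ~(1 << 2) = x & ~4
→ 011110110001 = 1969

1969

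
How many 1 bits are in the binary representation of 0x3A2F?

9

0x3A2F = 11101000101111
Count the 1s: 1 + 1 + 1 + 1 + 1 + 1 + 1 + 1 + 1 = 9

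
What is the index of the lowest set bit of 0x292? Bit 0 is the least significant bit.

1

0x292 = 1010010010
Trailing zeros: 1, so the lowest set bit is bit 1 (value 2).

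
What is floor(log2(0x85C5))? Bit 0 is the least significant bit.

15

0x85C5 = 1000010111000101
The topmost 1 is at position 15 (since 2^15 = 32768 ≤ 34245 < 65536).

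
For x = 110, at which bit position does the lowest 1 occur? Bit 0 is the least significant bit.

1

110 = 1101110
Trailing zeros: 1, so the lowest set bit is bit 1 (value 2).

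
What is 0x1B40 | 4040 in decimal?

0x1B40 = 1101101000000
4040 = 0111111001000
 OR → 1111111001000 = 8136

8136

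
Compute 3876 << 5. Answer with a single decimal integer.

124032

3876 = 00000111100100100
shift left by 5 → 11110010010000000 = 124032
(equivalently, 3876 × 2^5 = 3876 × 32)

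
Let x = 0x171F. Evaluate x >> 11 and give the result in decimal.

2

0x171F = 1011100011111
shift right by 11 → 0000000000010 = 2
(equivalently, floor(5919 / 2048))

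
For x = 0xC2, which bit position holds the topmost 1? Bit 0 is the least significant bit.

7

0xC2 = 11000010
The topmost 1 is at position 7 (since 2^7 = 128 ≤ 194 < 256).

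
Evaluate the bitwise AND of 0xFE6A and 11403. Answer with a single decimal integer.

11274

0xFE6A = 1111111001101010
11403 = 0010110010001011
AND → 0010110000001010 = 11274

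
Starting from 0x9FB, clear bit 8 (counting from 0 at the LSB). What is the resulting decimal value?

2299

x = 100111111011
bit 8 is currently 1; clear it via x & ~(1 << 8) = x & ~256
→ 100011111011 = 2299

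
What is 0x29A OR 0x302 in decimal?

922

0x29A = 1010011010
0x302 = 1100000010
 OR → 1110011010 = 922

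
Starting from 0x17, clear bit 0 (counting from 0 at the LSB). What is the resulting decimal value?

22

x = 00010111
bit 0 is currently 1; clear it via x & ~(1 << 0) = x & ~1
→ 00010110 = 22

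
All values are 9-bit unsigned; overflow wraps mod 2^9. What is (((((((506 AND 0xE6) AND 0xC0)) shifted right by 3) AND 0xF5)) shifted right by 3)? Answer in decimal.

2

506 = 111111010
0xE6 = 011100110
→ AND → 011100010 = 226
0xC0 = 011000000
→ AND → 011000000 = 192
→ shifted right by 3 → 000011000 = 24
0xF5 = 011110101
→ AND → 000010000 = 16
→ shifted right by 3 → 000000010 = 2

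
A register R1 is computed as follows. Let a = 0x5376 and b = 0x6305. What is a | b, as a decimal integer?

29559

0x5376 = 101001101110110
0x6305 = 110001100000101
 OR → 111001101110111 = 29559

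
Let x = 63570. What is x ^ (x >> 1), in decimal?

x = 1111100001010010 = 63570
x>>1 = 0111110000101001
XOR  = 1000010001111011 = 33915
(x ^ (x >> 1) gives the standard binary-reflected Gray code of x.)

33915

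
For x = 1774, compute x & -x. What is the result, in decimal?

x = 11011101110 = 1774
-x (two's complement) = …00100010010
AND   = 00000000010 = 2
(x & -x isolates the lowest set bit of x.)

2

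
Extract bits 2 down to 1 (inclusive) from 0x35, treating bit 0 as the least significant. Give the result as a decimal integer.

v = 000110101
Shift right by 1: 00011010
Mask low 2 bits: 10 = 2

2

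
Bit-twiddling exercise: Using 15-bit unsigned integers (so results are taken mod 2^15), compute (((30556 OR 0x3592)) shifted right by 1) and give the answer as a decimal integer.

30556 = 111011101011100
0x3592 = 011010110010010
→ OR → 111011111011110 = 30686
→ shifted right by 1 → 011101111101111 = 15343

15343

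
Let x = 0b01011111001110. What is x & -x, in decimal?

2

x = 1011111001110 = 6094
-x (two's complement) = …0100000110010
AND   = 0000000000010 = 2
(x & -x isolates the lowest set bit of x.)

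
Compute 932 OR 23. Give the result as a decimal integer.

951

932 = 1110100100
23 = 0000010111
 OR → 1110110111 = 951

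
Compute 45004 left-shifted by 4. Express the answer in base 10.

45004 = 00001010111111001100
shift left by 4 → 10101111110011000000 = 720064
(equivalently, 45004 × 2^4 = 45004 × 16)

720064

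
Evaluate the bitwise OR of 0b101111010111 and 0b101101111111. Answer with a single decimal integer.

3071

a = 101111010111
b = 101101111111
 OR → 101111111111 = 3071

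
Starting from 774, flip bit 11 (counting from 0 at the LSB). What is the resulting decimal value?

2822

x = 00001100000110
bit 11 is currently 0; toggle it via x ^ (1 << 11) = x ^ 2048
→ 00101100000110 = 2822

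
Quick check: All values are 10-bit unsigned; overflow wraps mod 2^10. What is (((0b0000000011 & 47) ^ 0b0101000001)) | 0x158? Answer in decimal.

0b0000000011 = 0000000011
47 = 0000101111
→ & → 0000000011 = 3
0b0101000001 = 0101000001
→ ^ → 0101000010 = 322
0x158 = 0101011000
→ | → 0101011010 = 346

346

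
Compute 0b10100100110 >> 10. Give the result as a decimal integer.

x = 10100100110
shift right by 10 → 00000000001 = 1
(equivalently, floor(1318 / 1024))

1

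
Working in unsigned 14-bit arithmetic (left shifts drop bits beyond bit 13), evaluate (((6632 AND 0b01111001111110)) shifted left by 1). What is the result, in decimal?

12496

6632 = 01100111101000
0b01111001111110 = 01111001111110
→ AND → 01100001101000 = 6248
→ shifted left by 1 (mod 2^14) → 11000011010000 = 12496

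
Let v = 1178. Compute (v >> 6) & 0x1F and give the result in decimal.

18

v = 10010011010
Shift right by 6: 10010
Mask low 5 bits: 10010 = 18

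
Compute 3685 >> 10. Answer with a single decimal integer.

3685 = 111001100101
shift right by 10 → 000000000011 = 3
(equivalently, floor(3685 / 1024))

3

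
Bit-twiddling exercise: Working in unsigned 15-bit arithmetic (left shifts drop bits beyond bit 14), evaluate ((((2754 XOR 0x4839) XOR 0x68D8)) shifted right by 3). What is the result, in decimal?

2754 = 000101011000010
0x4839 = 100100000111001
→ XOR → 100001011111011 = 17147
0x68D8 = 110100011011000
→ XOR → 010101000100011 = 10787
→ shifted right by 3 → 000010101000100 = 1348

1348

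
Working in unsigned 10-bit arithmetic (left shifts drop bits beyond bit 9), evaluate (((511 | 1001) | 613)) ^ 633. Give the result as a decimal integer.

511 = 0111111111
1001 = 1111101001
→ | → 1111111111 = 1023
613 = 1001100101
→ | → 1111111111 = 1023
633 = 1001111001
→ ^ → 0110000110 = 390

390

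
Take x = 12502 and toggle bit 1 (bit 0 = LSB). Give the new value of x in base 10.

12500

x = 11000011010110
bit 1 is currently 1; toggle it via x ^ (1 << 1) = x ^ 2
→ 11000011010100 = 12500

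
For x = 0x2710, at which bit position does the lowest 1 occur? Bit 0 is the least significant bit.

0x2710 = 10011100010000
Trailing zeros: 4, so the lowest set bit is bit 4 (value 16).

4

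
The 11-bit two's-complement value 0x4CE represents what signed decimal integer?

-818

pattern = 10011001110 (MSB is 1 ⇒ negative)
Invert: 01100110001, add 1 → 01100110010 = 818, so the value is -818.
(Equivalently: 1230 - 2^11 = 1230 - 2048 = -818.)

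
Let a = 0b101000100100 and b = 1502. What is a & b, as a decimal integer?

a = 101000100100
1502 = 010111011110
AND → 000000000100 = 4

4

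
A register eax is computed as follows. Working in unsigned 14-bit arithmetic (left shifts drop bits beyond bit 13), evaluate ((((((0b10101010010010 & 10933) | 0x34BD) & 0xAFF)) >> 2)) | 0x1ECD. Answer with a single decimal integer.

7919

0b10101010010010 = 10101010010010
10933 = 10101010110101
→ & → 10101010010000 = 10896
0x34BD = 11010010111101
→ | → 11111010111101 = 16061
0xAFF = 00101011111111
→ & → 00101010111101 = 2749
→ >> 2 → 00001010101111 = 687
0x1ECD = 01111011001101
→ | → 01111011101111 = 7919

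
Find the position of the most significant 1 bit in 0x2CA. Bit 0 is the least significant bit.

9

0x2CA = 1011001010
The topmost 1 is at position 9 (since 2^9 = 512 ≤ 714 < 1024).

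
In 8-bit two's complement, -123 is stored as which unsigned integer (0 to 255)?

133

123 in 8 bits: 01111011
Invert: 10000100
Add 1:  10000101 = 133
(Check: 2^8 - 123 = 256 - 123 = 133.)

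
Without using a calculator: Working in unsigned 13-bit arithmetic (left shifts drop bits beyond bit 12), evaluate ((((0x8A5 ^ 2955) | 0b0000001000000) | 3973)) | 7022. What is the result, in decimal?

8175

0x8A5 = 0100010100101
2955 = 0101110001011
→ ^ → 0001100101110 = 814
0b0000001000000 = 0000001000000
→ | → 0001101101110 = 878
3973 = 0111110000101
→ | → 0111111101111 = 4079
7022 = 1101101101110
→ | → 1111111101111 = 8175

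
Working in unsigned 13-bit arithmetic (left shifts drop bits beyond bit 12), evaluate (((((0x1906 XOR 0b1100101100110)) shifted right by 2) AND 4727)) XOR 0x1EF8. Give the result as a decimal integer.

0x1906 = 1100100000110
0b1100101100110 = 1100101100110
→ XOR → 0000001100000 = 96
→ shifted right by 2 → 0000000011000 = 24
4727 = 1001001110111
→ AND → 0000000010000 = 16
0x1EF8 = 1111011111000
→ XOR → 1111011101000 = 7912

7912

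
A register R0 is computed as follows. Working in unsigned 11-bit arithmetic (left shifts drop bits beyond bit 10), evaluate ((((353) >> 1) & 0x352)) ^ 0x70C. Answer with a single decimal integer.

353 = 00101100001
→ >> 1 → 00010110000 = 176
0x352 = 01101010010
→ & → 00000010000 = 16
0x70C = 11100001100
→ ^ → 11100011100 = 1820

1820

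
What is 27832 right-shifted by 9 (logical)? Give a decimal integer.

54

27832 = 110110010111000
shift right by 9 → 000000000110110 = 54
(equivalently, floor(27832 / 512))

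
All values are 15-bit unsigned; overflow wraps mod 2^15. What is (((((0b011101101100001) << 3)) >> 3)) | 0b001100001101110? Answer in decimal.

0b011101101100001 = 011101101100001
→ << 3 (mod 2^15) → 101101100001000 = 23304
→ >> 3 → 000101101100001 = 2913
0b001100001101110 = 001100001101110
→ | → 001101101101111 = 7023

7023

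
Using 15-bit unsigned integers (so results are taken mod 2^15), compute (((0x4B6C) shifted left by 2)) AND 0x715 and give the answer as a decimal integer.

1296

0x4B6C = 100101101101100
→ shifted left by 2 (mod 2^15) → 010110110110000 = 11696
0x715 = 000011100010101
→ AND → 000010100010000 = 1296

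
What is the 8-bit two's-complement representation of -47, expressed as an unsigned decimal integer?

209

47 in 8 bits: 00101111
Invert: 11010000
Add 1:  11010001 = 209
(Check: 2^8 - 47 = 256 - 47 = 209.)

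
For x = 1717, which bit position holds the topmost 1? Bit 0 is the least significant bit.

1717 = 11010110101
The topmost 1 is at position 10 (since 2^10 = 1024 ≤ 1717 < 2048).

10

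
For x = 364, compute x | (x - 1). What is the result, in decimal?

367

x = 101101100 = 364
x - 1 = 101101011
OR    = 101101111 = 367
(x | (x - 1) sets all bits below the lowest set bit.)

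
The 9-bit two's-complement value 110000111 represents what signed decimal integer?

-121

pattern = 110000111 (MSB is 1 ⇒ negative)
Invert: 001111000, add 1 → 001111001 = 121, so the value is -121.
(Equivalently: 391 - 2^9 = 391 - 512 = -121.)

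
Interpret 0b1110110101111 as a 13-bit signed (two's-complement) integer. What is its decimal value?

-593

pattern = 1110110101111 (MSB is 1 ⇒ negative)
Invert: 0001001010000, add 1 → 0001001010001 = 593, so the value is -593.
(Equivalently: 7599 - 2^13 = 7599 - 8192 = -593.)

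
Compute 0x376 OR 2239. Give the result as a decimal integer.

0x376 = 001101110110
2239 = 100010111111
 OR → 101111111111 = 3071

3071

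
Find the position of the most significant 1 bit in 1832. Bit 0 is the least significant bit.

10

1832 = 11100101000
The topmost 1 is at position 10 (since 2^10 = 1024 ≤ 1832 < 2048).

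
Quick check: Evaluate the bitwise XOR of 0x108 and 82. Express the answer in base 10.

0x108 = 100001000
82 = 001010010
XOR → 101011010 = 346

346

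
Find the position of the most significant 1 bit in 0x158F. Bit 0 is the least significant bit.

0x158F = 1010110001111
The topmost 1 is at position 12 (since 2^12 = 4096 ≤ 5519 < 8192).

12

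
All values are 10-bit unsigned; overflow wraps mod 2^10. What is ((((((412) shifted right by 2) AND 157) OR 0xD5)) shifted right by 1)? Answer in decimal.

412 = 0110011100
→ shifted right by 2 → 0001100111 = 103
157 = 0010011101
→ AND → 0000000101 = 5
0xD5 = 0011010101
→ OR → 0011010101 = 213
→ shifted right by 1 → 0001101010 = 106

106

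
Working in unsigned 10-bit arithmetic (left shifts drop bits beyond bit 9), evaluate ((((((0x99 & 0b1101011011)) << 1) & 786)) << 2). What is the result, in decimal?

0x99 = 0010011001
0b1101011011 = 1101011011
→ & → 0000011001 = 25
→ << 1 (mod 2^10) → 0000110010 = 50
786 = 1100010010
→ & → 0000010010 = 18
→ << 2 (mod 2^10) → 0001001000 = 72

72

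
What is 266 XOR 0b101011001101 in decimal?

3015

266 = 000100001010
b = 101011001101
XOR → 101111000111 = 3015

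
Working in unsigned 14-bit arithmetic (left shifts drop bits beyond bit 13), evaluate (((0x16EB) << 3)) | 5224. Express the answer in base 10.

14200

0x16EB = 01011011101011
→ << 3 (mod 2^14) → 11011101011000 = 14168
5224 = 01010001101000
→ | → 11011101111000 = 14200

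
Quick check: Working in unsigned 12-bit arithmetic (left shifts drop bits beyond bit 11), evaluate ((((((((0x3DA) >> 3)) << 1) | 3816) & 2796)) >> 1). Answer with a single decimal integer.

0x3DA = 001111011010
→ >> 3 → 000001111011 = 123
→ << 1 (mod 2^12) → 000011110110 = 246
3816 = 111011101000
→ | → 111011111110 = 3838
2796 = 101011101100
→ & → 101011101100 = 2796
→ >> 1 → 010101110110 = 1398

1398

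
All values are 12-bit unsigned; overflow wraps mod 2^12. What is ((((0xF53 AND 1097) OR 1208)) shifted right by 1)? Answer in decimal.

0xF53 = 111101010011
1097 = 010001001001
→ AND → 010001000001 = 1089
1208 = 010010111000
→ OR → 010011111001 = 1273
→ shifted right by 1 → 001001111100 = 636

636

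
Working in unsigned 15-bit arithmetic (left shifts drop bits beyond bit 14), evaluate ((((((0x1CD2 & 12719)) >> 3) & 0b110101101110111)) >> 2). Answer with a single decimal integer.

0x1CD2 = 001110011010010
12719 = 011000110101111
→ & → 001000010000010 = 4226
→ >> 3 → 000001000010000 = 528
0b110101101110111 = 110101101110111
→ & → 000001000010000 = 528
→ >> 2 → 000000010000100 = 132

132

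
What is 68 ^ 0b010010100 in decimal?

68 = 01000100
b = 10010100
XOR → 11010000 = 208

208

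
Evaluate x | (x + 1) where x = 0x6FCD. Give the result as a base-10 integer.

x = 110111111001101 = 28621
x + 1 = 110111111001110
OR    = 110111111001111 = 28623
(x | (x + 1) sets the lowest cleared bit.)

28623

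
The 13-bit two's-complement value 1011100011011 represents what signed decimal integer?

-2277

pattern = 1011100011011 (MSB is 1 ⇒ negative)
Invert: 0100011100100, add 1 → 0100011100101 = 2277, so the value is -2277.
(Equivalently: 5915 - 2^13 = 5915 - 8192 = -2277.)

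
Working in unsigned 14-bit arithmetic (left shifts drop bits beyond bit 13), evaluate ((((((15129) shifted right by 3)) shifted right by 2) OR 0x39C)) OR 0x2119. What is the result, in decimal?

15129 = 11101100011001
→ shifted right by 3 → 00011101100011 = 1891
→ shifted right by 2 → 00000111011000 = 472
0x39C = 00001110011100
→ OR → 00001111011100 = 988
0x2119 = 10000100011001
→ OR → 10001111011101 = 9181

9181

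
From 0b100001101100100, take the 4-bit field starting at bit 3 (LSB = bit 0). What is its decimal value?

v = 100001101100100
Shift right by 3: 100001101100
Mask low 4 bits: 1100 = 12

12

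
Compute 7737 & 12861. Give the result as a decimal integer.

7737 = 01111000111001
12861 = 11001000111101
AND → 01001000111001 = 4665

4665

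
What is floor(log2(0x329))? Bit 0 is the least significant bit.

9

0x329 = 1100101001
The topmost 1 is at position 9 (since 2^9 = 512 ≤ 809 < 1024).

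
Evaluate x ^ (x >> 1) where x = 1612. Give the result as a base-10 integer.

x = 11001001100 = 1612
x>>1 = 01100100110
XOR  = 10101101010 = 1386
(x ^ (x >> 1) gives the standard binary-reflected Gray code of x.)

1386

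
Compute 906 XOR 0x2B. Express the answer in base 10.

906 = 1110001010
0x2B = 0000101011
XOR → 1110100001 = 929

929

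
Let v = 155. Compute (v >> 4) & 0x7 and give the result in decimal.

v = 10011011
Shift right by 4: 1001
Mask low 3 bits: 001 = 1

1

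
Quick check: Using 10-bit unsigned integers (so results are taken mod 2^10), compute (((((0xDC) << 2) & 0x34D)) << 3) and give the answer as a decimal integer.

512

0xDC = 0011011100
→ << 2 (mod 2^10) → 1101110000 = 880
0x34D = 1101001101
→ & → 1101000000 = 832
→ << 3 (mod 2^10) → 1000000000 = 512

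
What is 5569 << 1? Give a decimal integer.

5569 = 01010111000001
shift left by 1 → 10101110000010 = 11138
(equivalently, 5569 × 2^1 = 5569 × 2)

11138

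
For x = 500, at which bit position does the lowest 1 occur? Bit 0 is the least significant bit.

2

500 = 111110100
Trailing zeros: 2, so the lowest set bit is bit 2 (value 4).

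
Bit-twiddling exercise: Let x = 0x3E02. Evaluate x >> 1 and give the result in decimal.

0x3E02 = 11111000000010
shift right by 1 → 01111100000001 = 7937
(equivalently, floor(15874 / 2))

7937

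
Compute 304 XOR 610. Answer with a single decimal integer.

304 = 0100110000
610 = 1001100010
XOR → 1101010010 = 850

850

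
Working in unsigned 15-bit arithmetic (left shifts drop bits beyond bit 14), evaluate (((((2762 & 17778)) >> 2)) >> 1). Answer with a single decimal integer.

8

2762 = 000101011001010
17778 = 100010101110010
→ & → 000000001000010 = 66
→ >> 2 → 000000000010000 = 16
→ >> 1 → 000000000001000 = 8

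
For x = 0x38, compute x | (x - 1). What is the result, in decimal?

x = 111000 = 56
x - 1 = 110111
OR    = 111111 = 63
(x | (x - 1) sets all bits below the lowest set bit.)

63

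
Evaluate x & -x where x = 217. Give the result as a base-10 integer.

1

x = 11011001 = 217
-x (two's complement) = …00100111
AND   = 00000001 = 1
(x & -x isolates the lowest set bit of x.)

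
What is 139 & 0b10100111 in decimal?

131

139 = 10001011
b = 10100111
AND → 10000011 = 131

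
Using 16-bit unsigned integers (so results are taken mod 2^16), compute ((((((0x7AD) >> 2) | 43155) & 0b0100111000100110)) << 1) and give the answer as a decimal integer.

0x7AD = 0000011110101101
→ >> 2 → 0000000111101011 = 491
43155 = 1010100010010011
→ | → 1010100111111011 = 43515
0b0100111000100110 = 0100111000100110
→ & → 0000100000100010 = 2082
→ << 1 (mod 2^16) → 0001000001000100 = 4164

4164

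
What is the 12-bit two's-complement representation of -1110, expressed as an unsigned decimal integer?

1110 in 12 bits: 010001010110
Invert: 101110101001
Add 1:  101110101010 = 2986
(Check: 2^12 - 1110 = 4096 - 1110 = 2986.)

2986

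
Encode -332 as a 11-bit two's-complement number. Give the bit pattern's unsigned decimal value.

332 in 11 bits: 00101001100
Invert: 11010110011
Add 1:  11010110100 = 1716
(Check: 2^11 - 332 = 2048 - 332 = 1716.)

1716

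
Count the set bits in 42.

42 = 101010
Count the 1s: 1 + 1 + 1 = 3

3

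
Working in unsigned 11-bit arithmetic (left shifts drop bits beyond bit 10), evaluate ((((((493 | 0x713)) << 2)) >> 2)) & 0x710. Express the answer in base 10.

272

493 = 00111101101
0x713 = 11100010011
→ | → 11111111111 = 2047
→ << 2 (mod 2^11) → 11111111100 = 2044
→ >> 2 → 00111111111 = 511
0x710 = 11100010000
→ & → 00100010000 = 272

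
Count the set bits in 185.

185 = 10111001
Count the 1s: 1 + 1 + 1 + 1 + 1 = 5

5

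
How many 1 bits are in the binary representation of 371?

6

371 = 101110011
Count the 1s: 1 + 1 + 1 + 1 + 1 + 1 = 6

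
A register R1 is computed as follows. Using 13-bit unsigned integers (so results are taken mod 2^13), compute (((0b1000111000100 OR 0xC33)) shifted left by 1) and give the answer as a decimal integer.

0b1000111000100 = 1000111000100
0xC33 = 0110000110011
→ OR → 1110111110111 = 7671
→ shifted left by 1 (mod 2^13) → 1101111101110 = 7150

7150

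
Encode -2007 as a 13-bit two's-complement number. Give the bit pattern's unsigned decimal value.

2007 in 13 bits: 0011111010111
Invert: 1100000101000
Add 1:  1100000101001 = 6185
(Check: 2^13 - 2007 = 8192 - 2007 = 6185.)

6185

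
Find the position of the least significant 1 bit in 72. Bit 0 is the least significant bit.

3

72 = 1001000
Trailing zeros: 3, so the lowest set bit is bit 3 (value 8).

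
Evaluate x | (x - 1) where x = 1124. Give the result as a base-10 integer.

1127

x = 10001100100 = 1124
x - 1 = 10001100011
OR    = 10001100111 = 1127
(x | (x - 1) sets all bits below the lowest set bit.)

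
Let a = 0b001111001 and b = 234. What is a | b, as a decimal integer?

a = 01111001
234 = 11101010
 OR → 11111011 = 251

251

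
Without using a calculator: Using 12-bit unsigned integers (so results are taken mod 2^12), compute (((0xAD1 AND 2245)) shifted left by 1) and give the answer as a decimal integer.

386

0xAD1 = 101011010001
2245 = 100011000101
→ AND → 100011000001 = 2241
→ shifted left by 1 (mod 2^12) → 000110000010 = 386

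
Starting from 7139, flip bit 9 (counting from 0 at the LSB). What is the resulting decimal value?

6627

x = 0001101111100011
bit 9 is currently 1; toggle it via x ^ (1 << 9) = x ^ 512
→ 0001100111100011 = 6627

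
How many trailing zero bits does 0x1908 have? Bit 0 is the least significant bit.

0x1908 = 1100100001000
Trailing zeros: 3, so the lowest set bit is bit 3 (value 8).

3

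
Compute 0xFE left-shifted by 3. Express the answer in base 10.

0xFE = 00011111110
shift left by 3 → 11111110000 = 2032
(equivalently, 254 × 2^3 = 254 × 8)

2032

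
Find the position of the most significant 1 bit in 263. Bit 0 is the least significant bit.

8

263 = 100000111
The topmost 1 is at position 8 (since 2^8 = 256 ≤ 263 < 512).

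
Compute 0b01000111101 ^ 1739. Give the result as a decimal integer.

a = 01000111101
1739 = 11011001011
XOR → 10011110110 = 1270

1270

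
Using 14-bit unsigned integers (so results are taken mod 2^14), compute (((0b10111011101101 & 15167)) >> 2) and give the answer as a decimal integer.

2699

0b10111011101101 = 10111011101101
15167 = 11101100111111
→ & → 10101000101101 = 10797
→ >> 2 → 00101010001011 = 2699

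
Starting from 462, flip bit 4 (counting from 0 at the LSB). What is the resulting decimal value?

x = 111001110
bit 4 is currently 0; toggle it via x ^ (1 << 4) = x ^ 16
→ 111011110 = 478

478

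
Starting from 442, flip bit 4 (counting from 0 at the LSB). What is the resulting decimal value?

426

x = 000110111010
bit 4 is currently 1; toggle it via x ^ (1 << 4) = x ^ 16
→ 000110101010 = 426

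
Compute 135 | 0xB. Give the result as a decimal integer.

135 = 10000111
0xB = 00001011
 OR → 10001111 = 143

143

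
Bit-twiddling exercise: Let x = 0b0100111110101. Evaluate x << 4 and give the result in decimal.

x = 0000100111110101
shift left by 4 → 1001111101010000 = 40784
(equivalently, 2549 × 2^4 = 2549 × 16)

40784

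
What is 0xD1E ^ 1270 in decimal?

0xD1E = 110100011110
1270 = 010011110110
XOR → 100111101000 = 2536

2536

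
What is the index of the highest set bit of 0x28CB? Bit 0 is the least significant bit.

0x28CB = 10100011001011
The topmost 1 is at position 13 (since 2^13 = 8192 ≤ 10443 < 16384).

13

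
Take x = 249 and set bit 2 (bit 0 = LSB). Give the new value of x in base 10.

x = 011111001
bit 2 is currently 0; set it via x | (1 << 2) = x | 4
→ 011111101 = 253

253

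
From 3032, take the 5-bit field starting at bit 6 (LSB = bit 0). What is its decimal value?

15

v = 101111011000
Shift right by 6: 101111
Mask low 5 bits: 01111 = 15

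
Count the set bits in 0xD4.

4

0xD4 = 11010100
Count the 1s: 1 + 1 + 1 + 1 = 4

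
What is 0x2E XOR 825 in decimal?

0x2E = 0000101110
825 = 1100111001
XOR → 1100010111 = 791

791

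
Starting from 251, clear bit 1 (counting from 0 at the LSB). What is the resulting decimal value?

x = 11111011
bit 1 is currently 1; clear it via x & ~(1 << 1) = x & ~2
→ 11111001 = 249

249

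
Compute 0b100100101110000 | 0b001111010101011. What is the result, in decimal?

24571

a = 100100101110000
b = 001111010101011
 OR → 101111111111011 = 24571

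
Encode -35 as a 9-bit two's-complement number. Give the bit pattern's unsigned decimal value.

35 in 9 bits: 000100011
Invert: 111011100
Add 1:  111011101 = 477
(Check: 2^9 - 35 = 512 - 35 = 477.)

477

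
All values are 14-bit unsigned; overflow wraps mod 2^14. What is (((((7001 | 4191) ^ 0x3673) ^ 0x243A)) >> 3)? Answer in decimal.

290

7001 = 01101101011001
4191 = 01000001011111
→ | → 01101101011111 = 7007
0x3673 = 11011001110011
→ ^ → 10110100101100 = 11564
0x243A = 10010000111010
→ ^ → 00100100010110 = 2326
→ >> 3 → 00000100100010 = 290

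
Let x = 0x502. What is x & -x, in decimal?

x = 10100000010 = 1282
-x (two's complement) = …01011111110
AND   = 00000000010 = 2
(x & -x isolates the lowest set bit of x.)

2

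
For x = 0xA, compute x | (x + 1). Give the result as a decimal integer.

x = 1010 = 10
x + 1 = 1011
OR    = 1011 = 11
(x | (x + 1) sets the lowest cleared bit.)

11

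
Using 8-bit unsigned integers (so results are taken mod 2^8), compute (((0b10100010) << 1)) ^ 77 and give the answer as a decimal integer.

0b10100010 = 10100010
→ << 1 (mod 2^8) → 01000100 = 68
77 = 01001101
→ ^ → 00001001 = 9

9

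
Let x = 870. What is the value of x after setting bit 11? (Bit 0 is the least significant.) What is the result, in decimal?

x = 00001101100110
bit 11 is currently 0; set it via x | (1 << 11) = x | 2048
→ 00101101100110 = 2918

2918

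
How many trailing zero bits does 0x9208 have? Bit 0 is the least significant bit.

3

0x9208 = 1001001000001000
Trailing zeros: 3, so the lowest set bit is bit 3 (value 8).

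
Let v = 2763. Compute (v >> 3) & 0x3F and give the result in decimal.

25

v = 101011001011
Shift right by 3: 101011001
Mask low 6 bits: 011001 = 25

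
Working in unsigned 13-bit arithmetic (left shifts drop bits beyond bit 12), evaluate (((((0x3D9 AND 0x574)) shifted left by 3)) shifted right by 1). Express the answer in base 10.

1344

0x3D9 = 0001111011001
0x574 = 0010101110100
→ AND → 0000101010000 = 336
→ shifted left by 3 (mod 2^13) → 0101010000000 = 2688
→ shifted right by 1 → 0010101000000 = 1344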